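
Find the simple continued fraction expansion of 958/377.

[2; 1, 1, 5, 1, 1, 2, 1, 1, 2]

Run the Euclidean algorithm on 958 and 377; the successive quotients are the partial quotients a_0, a_1, ... (each step inverts the fractional part left over by the previous one):
  958 = 2*377 + 204, so a_0 = 2.
  377 = 1*204 + 173, so a_1 = 1.
  204 = 1*173 + 31, so a_2 = 1.
  173 = 5*31 + 18, so a_3 = 5.
  31 = 1*18 + 13, so a_4 = 1.
  18 = 1*13 + 5, so a_5 = 1.
  13 = 2*5 + 3, so a_6 = 2.
  5 = 1*3 + 2, so a_7 = 1.
  3 = 1*2 + 1, so a_8 = 1.
  2 = 2*1 + 0, so a_9 = 2.
The remainder reaches 0 after 10 divisions, so the expansion has 10 partial quotients, read off in order.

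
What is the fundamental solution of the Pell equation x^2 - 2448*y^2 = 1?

First expand sqrt(2448) as a continued fraction. With x_i = (sqrt(2448) + m_i)/d_i and (m_0, d_0) = (0, 1): a_0 = floor(sqrt(2448)) = 49, since 49^2 = 2401 <= 2448 < 2500 = 50^2.
Iterate m_{i+1} = d_i*a_i - m_i, d_{i+1} = (2448 - m_{i+1}^2)/d_i, a_{i+1} = floor((a_0 + m_{i+1})/d_{i+1}):
  m_1 = 1*49 - 0 = 49, d_1 = (2448 - 49^2)/1 = 47/1 = 47, a_1 = floor((49 + 49)/47) = 2.
  m_2 = 47*2 - 49 = 45, d_2 = (2448 - 45^2)/47 = 423/47 = 9, a_2 = floor((49 + 45)/9) = 10.
  m_3 = 9*10 - 45 = 45, d_3 = (2448 - 45^2)/9 = 423/9 = 47, a_3 = floor((49 + 45)/47) = 2.
  m_4 = 47*2 - 45 = 49, d_4 = (2448 - 49^2)/47 = 47/47 = 1, a_4 = floor((49 + 49)/1) = 98.
  m_5 = 1*98 - 49 = 49, d_5 = (2448 - 49^2)/1 = 47/1 = 47: (m_5, d_5) = (m_1, d_1) = (49, 47), so from here the quotients repeat a_1, ..., a_4; the period length is 4.
So sqrt(2448) = [49; (2, 10, 2, 98)] with period length k = 4.
k is even, so the fundamental solution of x^2 - 2448y^2 = 1 is (p_{k-1}, q_{k-1}) = (p_3, q_3); compute convergents through index 3.
Convergents (p_i = a_i*p_{i-1} + p_{i-2}, q_i = a_i*q_{i-1} + q_{i-2} with p_{-2}=0, p_{-1}=1, q_{-2}=1, q_{-1}=0):
  i=0: a_0=49, p_0 = 49*1 + 0 = 49, q_0 = 49*0 + 1 = 1.
  i=1: a_1=2, p_1 = 2*49 + 1 = 99, q_1 = 2*1 + 0 = 2.
  i=2: a_2=10, p_2 = 10*99 + 49 = 1039, q_2 = 10*2 + 1 = 21.
  i=3: a_3=2, p_3 = 2*1039 + 99 = 2177, q_3 = 2*21 + 2 = 44.
Check: 2177^2 - 2448*44^2 = 4739329 - 4739328 = 1, so (x, y) = (2177, 44) solves the equation, and by the theorem it is the least positive solution.

(x, y) = (2177, 44)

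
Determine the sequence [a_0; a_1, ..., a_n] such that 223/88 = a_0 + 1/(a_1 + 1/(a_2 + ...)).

[2; 1, 1, 6, 1, 5]

Run the Euclidean algorithm on 223 and 88; the successive quotients are the partial quotients a_0, a_1, ... (each step inverts the fractional part left over by the previous one):
  223 = 2*88 + 47, so a_0 = 2.
  88 = 1*47 + 41, so a_1 = 1.
  47 = 1*41 + 6, so a_2 = 1.
  41 = 6*6 + 5, so a_3 = 6.
  6 = 1*5 + 1, so a_4 = 1.
  5 = 5*1 + 0, so a_5 = 5.
The remainder reaches 0 after 6 divisions, so the expansion has 6 partial quotients, read off in order.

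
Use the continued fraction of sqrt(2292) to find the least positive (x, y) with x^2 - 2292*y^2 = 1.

First expand sqrt(2292) as a continued fraction. With x_i = (sqrt(2292) + m_i)/d_i and (m_0, d_0) = (0, 1): a_0 = floor(sqrt(2292)) = 47, since 47^2 = 2209 <= 2292 < 2304 = 48^2.
Iterate m_{i+1} = d_i*a_i - m_i, d_{i+1} = (2292 - m_{i+1}^2)/d_i, a_{i+1} = floor((a_0 + m_{i+1})/d_{i+1}):
  m_1 = 1*47 - 0 = 47, d_1 = (2292 - 47^2)/1 = 83/1 = 83, a_1 = floor((47 + 47)/83) = 1.
  m_2 = 83*1 - 47 = 36, d_2 = (2292 - 36^2)/83 = 996/83 = 12, a_2 = floor((47 + 36)/12) = 6.
  m_3 = 12*6 - 36 = 36, d_3 = (2292 - 36^2)/12 = 996/12 = 83, a_3 = floor((47 + 36)/83) = 1.
  m_4 = 83*1 - 36 = 47, d_4 = (2292 - 47^2)/83 = 83/83 = 1, a_4 = floor((47 + 47)/1) = 94.
  m_5 = 1*94 - 47 = 47, d_5 = (2292 - 47^2)/1 = 83/1 = 83: (m_5, d_5) = (m_1, d_1) = (47, 83), so from here the quotients repeat a_1, ..., a_4; the period length is 4.
So sqrt(2292) = [47; (1, 6, 1, 94)] with period length k = 4.
k is even, so the fundamental solution of x^2 - 2292y^2 = 1 is (p_{k-1}, q_{k-1}) = (p_3, q_3); compute convergents through index 3.
Convergents (p_i = a_i*p_{i-1} + p_{i-2}, q_i = a_i*q_{i-1} + q_{i-2} with p_{-2}=0, p_{-1}=1, q_{-2}=1, q_{-1}=0):
  i=0: a_0=47, p_0 = 47*1 + 0 = 47, q_0 = 47*0 + 1 = 1.
  i=1: a_1=1, p_1 = 1*47 + 1 = 48, q_1 = 1*1 + 0 = 1.
  i=2: a_2=6, p_2 = 6*48 + 47 = 335, q_2 = 6*1 + 1 = 7.
  i=3: a_3=1, p_3 = 1*335 + 48 = 383, q_3 = 1*7 + 1 = 8.
Check: 383^2 - 2292*8^2 = 146689 - 146688 = 1, so (x, y) = (383, 8) solves the equation, and by the theorem it is the least positive solution.

(x, y) = (383, 8)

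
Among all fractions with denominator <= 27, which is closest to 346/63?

11/2

Expand x = 346/63 as a continued fraction with the Euclidean algorithm:
  346 = 5*63 + 31, so a_0 = 5.
  63 = 2*31 + 1, so a_1 = 2.
  31 = 31*1 + 0, so a_2 = 31.
so x = [5; 2, 31].
Convergents (p_i = a_i*p_{i-1} + p_{i-2}, q_i = a_i*q_{i-1} + q_{i-2} with p_{-2}=0, p_{-1}=1, q_{-2}=1, q_{-1}=0), until the denominator exceeds 27:
  i=0: a_0=5, p_0 = 5*1 + 0 = 5, q_0 = 5*0 + 1 = 1.
  i=1: a_1=2, p_1 = 2*5 + 1 = 11, q_1 = 2*1 + 0 = 2.
  i=2: a_2=31, p_2 = 31*11 + 5 = 346, q_2 = 31*2 + 1 = 63.
q_2 = 63 > 27, so the last convergent with denominator <= 27 is p_1/q_1 = 11/2.
The closest fraction with denominator <= 27 is either p_1/q_1 or the intermediate fraction (k*p_1 + p_0)/(k*q_1 + q_0) with the largest k >= 1 whose denominator stays <= 27; these approach x as k grows, and every other convergent or intermediate fraction in range is farther away.
Largest k: floor((27 - q_0)/q_1) = floor((27 - 1)/2) = 13.
That gives (13*11 + 5)/(13*2 + 1) = 148/27.
Compare the errors: |x - 11/2| = |346*2 - 11*63|/(63*2) = 1/126, and |x - 148/27| = |346*27 - 148*63|/(63*27) = 18/1701.
Cross-multiplying, 1*1701 = 1701 < 2268 = 18*126, so 1/126 is smaller: the convergent 11/2 is closer to x than 148/27.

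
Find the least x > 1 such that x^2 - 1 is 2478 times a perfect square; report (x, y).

First expand sqrt(2478) as a continued fraction. With x_i = (sqrt(2478) + m_i)/d_i and (m_0, d_0) = (0, 1): a_0 = floor(sqrt(2478)) = 49, since 49^2 = 2401 <= 2478 < 2500 = 50^2.
Iterate m_{i+1} = d_i*a_i - m_i, d_{i+1} = (2478 - m_{i+1}^2)/d_i, a_{i+1} = floor((a_0 + m_{i+1})/d_{i+1}):
  m_1 = 1*49 - 0 = 49, d_1 = (2478 - 49^2)/1 = 77/1 = 77, a_1 = floor((49 + 49)/77) = 1.
  m_2 = 77*1 - 49 = 28, d_2 = (2478 - 28^2)/77 = 1694/77 = 22, a_2 = floor((49 + 28)/22) = 3.
  m_3 = 22*3 - 28 = 38, d_3 = (2478 - 38^2)/22 = 1034/22 = 47, a_3 = floor((49 + 38)/47) = 1.
  m_4 = 47*1 - 38 = 9, d_4 = (2478 - 9^2)/47 = 2397/47 = 51, a_4 = floor((49 + 9)/51) = 1.
  m_5 = 51*1 - 9 = 42, d_5 = (2478 - 42^2)/51 = 714/51 = 14, a_5 = floor((49 + 42)/14) = 6.
  m_6 = 14*6 - 42 = 42, d_6 = (2478 - 42^2)/14 = 714/14 = 51, a_6 = floor((49 + 42)/51) = 1.
  m_7 = 51*1 - 42 = 9, d_7 = (2478 - 9^2)/51 = 2397/51 = 47, a_7 = floor((49 + 9)/47) = 1.
  m_8 = 47*1 - 9 = 38, d_8 = (2478 - 38^2)/47 = 1034/47 = 22, a_8 = floor((49 + 38)/22) = 3.
  m_9 = 22*3 - 38 = 28, d_9 = (2478 - 28^2)/22 = 1694/22 = 77, a_9 = floor((49 + 28)/77) = 1.
  m_10 = 77*1 - 28 = 49, d_10 = (2478 - 49^2)/77 = 77/77 = 1, a_10 = floor((49 + 49)/1) = 98.
  m_11 = 1*98 - 49 = 49, d_11 = (2478 - 49^2)/1 = 77/1 = 77: (m_11, d_11) = (m_1, d_1) = (49, 77), so from here the quotients repeat a_1, ..., a_10; the period length is 10.
So sqrt(2478) = [49; (1, 3, 1, 1, 6, 1, 1, 3, 1, 98)] with period length k = 10.
k is even, so the fundamental solution of x^2 - 2478y^2 = 1 is (p_{k-1}, q_{k-1}) = (p_9, q_9); compute convergents through index 9.
Convergents (p_i = a_i*p_{i-1} + p_{i-2}, q_i = a_i*q_{i-1} + q_{i-2} with p_{-2}=0, p_{-1}=1, q_{-2}=1, q_{-1}=0):
  i=0: a_0=49, p_0 = 49*1 + 0 = 49, q_0 = 49*0 + 1 = 1.
  i=1: a_1=1, p_1 = 1*49 + 1 = 50, q_1 = 1*1 + 0 = 1.
  i=2: a_2=3, p_2 = 3*50 + 49 = 199, q_2 = 3*1 + 1 = 4.
  i=3: a_3=1, p_3 = 1*199 + 50 = 249, q_3 = 1*4 + 1 = 5.
  i=4: a_4=1, p_4 = 1*249 + 199 = 448, q_4 = 1*5 + 4 = 9.
  i=5: a_5=6, p_5 = 6*448 + 249 = 2937, q_5 = 6*9 + 5 = 59.
  i=6: a_6=1, p_6 = 1*2937 + 448 = 3385, q_6 = 1*59 + 9 = 68.
  i=7: a_7=1, p_7 = 1*3385 + 2937 = 6322, q_7 = 1*68 + 59 = 127.
  i=8: a_8=3, p_8 = 3*6322 + 3385 = 22351, q_8 = 3*127 + 68 = 449.
  i=9: a_9=1, p_9 = 1*22351 + 6322 = 28673, q_9 = 1*449 + 127 = 576.
Check: 28673^2 - 2478*576^2 = 822140929 - 822140928 = 1, so (x, y) = (28673, 576) solves the equation, and by the theorem it is the least positive solution.

(x, y) = (28673, 576)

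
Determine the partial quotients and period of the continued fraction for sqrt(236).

[15; (2, 1, 3, 5, 1, 6, 1, 5, 3, 1, 2, 30)]

Write x_i = (sqrt(236) + m_i)/d_i with (m_0, d_0) = (0, 1). a_0 = floor(sqrt(236)) = 15, since 15^2 = 225 <= 236 < 256 = 16^2.
Iterate m_{i+1} = d_i*a_i - m_i, d_{i+1} = (236 - m_{i+1}^2)/d_i, a_{i+1} = floor((a_0 + m_{i+1})/d_{i+1}):
  m_1 = 1*15 - 0 = 15, d_1 = (236 - 15^2)/1 = 11/1 = 11, a_1 = floor((15 + 15)/11) = 2.
  m_2 = 11*2 - 15 = 7, d_2 = (236 - 7^2)/11 = 187/11 = 17, a_2 = floor((15 + 7)/17) = 1.
  m_3 = 17*1 - 7 = 10, d_3 = (236 - 10^2)/17 = 136/17 = 8, a_3 = floor((15 + 10)/8) = 3.
  m_4 = 8*3 - 10 = 14, d_4 = (236 - 14^2)/8 = 40/8 = 5, a_4 = floor((15 + 14)/5) = 5.
  m_5 = 5*5 - 14 = 11, d_5 = (236 - 11^2)/5 = 115/5 = 23, a_5 = floor((15 + 11)/23) = 1.
  m_6 = 23*1 - 11 = 12, d_6 = (236 - 12^2)/23 = 92/23 = 4, a_6 = floor((15 + 12)/4) = 6.
  m_7 = 4*6 - 12 = 12, d_7 = (236 - 12^2)/4 = 92/4 = 23, a_7 = floor((15 + 12)/23) = 1.
  m_8 = 23*1 - 12 = 11, d_8 = (236 - 11^2)/23 = 115/23 = 5, a_8 = floor((15 + 11)/5) = 5.
  m_9 = 5*5 - 11 = 14, d_9 = (236 - 14^2)/5 = 40/5 = 8, a_9 = floor((15 + 14)/8) = 3.
  m_10 = 8*3 - 14 = 10, d_10 = (236 - 10^2)/8 = 136/8 = 17, a_10 = floor((15 + 10)/17) = 1.
  m_11 = 17*1 - 10 = 7, d_11 = (236 - 7^2)/17 = 187/17 = 11, a_11 = floor((15 + 7)/11) = 2.
  m_12 = 11*2 - 7 = 15, d_12 = (236 - 15^2)/11 = 11/11 = 1, a_12 = floor((15 + 15)/1) = 30.
  m_13 = 1*30 - 15 = 15, d_13 = (236 - 15^2)/1 = 11/1 = 11: (m_13, d_13) = (m_1, d_1) = (15, 11), so from here the quotients repeat a_1, ..., a_12; the period length is 12.
Hence the expansion of sqrt(236) is a_0 = 15 followed by the repeating block 2, 1, 3, 5, 1, 6, 1, 5, 3, 1, 2, 30 (period 12).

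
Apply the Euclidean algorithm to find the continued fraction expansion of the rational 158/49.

[3; 4, 2, 5]

Run the Euclidean algorithm on 158 and 49; the successive quotients are the partial quotients a_0, a_1, ... (each step inverts the fractional part left over by the previous one):
  158 = 3*49 + 11, so a_0 = 3.
  49 = 4*11 + 5, so a_1 = 4.
  11 = 2*5 + 1, so a_2 = 2.
  5 = 5*1 + 0, so a_3 = 5.
The remainder reaches 0 after 4 divisions, so the expansion has 4 partial quotients, read off in order.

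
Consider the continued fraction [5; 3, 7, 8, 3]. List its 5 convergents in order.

Using the convergent recurrence p_i = a_i*p_{i-1} + p_{i-2}, q_i = a_i*q_{i-1} + q_{i-2} with p_{-2}=0, p_{-1}=1, q_{-2}=1, q_{-1}=0:
  i=0: a_0=5, p_0 = 5*1 + 0 = 5, q_0 = 5*0 + 1 = 1.
  i=1: a_1=3, p_1 = 3*5 + 1 = 16, q_1 = 3*1 + 0 = 3.
  i=2: a_2=7, p_2 = 7*16 + 5 = 117, q_2 = 7*3 + 1 = 22.
  i=3: a_3=8, p_3 = 8*117 + 16 = 952, q_3 = 8*22 + 3 = 179.
  i=4: a_4=3, p_4 = 3*952 + 117 = 2973, q_4 = 3*179 + 22 = 559.

5/1, 16/3, 117/22, 952/179, 2973/559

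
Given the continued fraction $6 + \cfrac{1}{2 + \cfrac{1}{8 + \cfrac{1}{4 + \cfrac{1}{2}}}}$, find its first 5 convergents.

6/1, 13/2, 110/17, 453/70, 1016/157

Using the convergent recurrence p_i = a_i*p_{i-1} + p_{i-2}, q_i = a_i*q_{i-1} + q_{i-2} with p_{-2}=0, p_{-1}=1, q_{-2}=1, q_{-1}=0:
  i=0: a_0=6, p_0 = 6*1 + 0 = 6, q_0 = 6*0 + 1 = 1.
  i=1: a_1=2, p_1 = 2*6 + 1 = 13, q_1 = 2*1 + 0 = 2.
  i=2: a_2=8, p_2 = 8*13 + 6 = 110, q_2 = 8*2 + 1 = 17.
  i=3: a_3=4, p_3 = 4*110 + 13 = 453, q_3 = 4*17 + 2 = 70.
  i=4: a_4=2, p_4 = 2*453 + 110 = 1016, q_4 = 2*70 + 17 = 157.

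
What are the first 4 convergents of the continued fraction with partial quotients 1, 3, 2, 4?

Using the convergent recurrence p_i = a_i*p_{i-1} + p_{i-2}, q_i = a_i*q_{i-1} + q_{i-2} with p_{-2}=0, p_{-1}=1, q_{-2}=1, q_{-1}=0:
  i=0: a_0=1, p_0 = 1*1 + 0 = 1, q_0 = 1*0 + 1 = 1.
  i=1: a_1=3, p_1 = 3*1 + 1 = 4, q_1 = 3*1 + 0 = 3.
  i=2: a_2=2, p_2 = 2*4 + 1 = 9, q_2 = 2*3 + 1 = 7.
  i=3: a_3=4, p_3 = 4*9 + 4 = 40, q_3 = 4*7 + 3 = 31.

1/1, 4/3, 9/7, 40/31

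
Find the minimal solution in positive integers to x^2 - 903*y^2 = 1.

First expand sqrt(903) as a continued fraction. With x_i = (sqrt(903) + m_i)/d_i and (m_0, d_0) = (0, 1): a_0 = floor(sqrt(903)) = 30, since 30^2 = 900 <= 903 < 961 = 31^2.
Iterate m_{i+1} = d_i*a_i - m_i, d_{i+1} = (903 - m_{i+1}^2)/d_i, a_{i+1} = floor((a_0 + m_{i+1})/d_{i+1}):
  m_1 = 1*30 - 0 = 30, d_1 = (903 - 30^2)/1 = 3/1 = 3, a_1 = floor((30 + 30)/3) = 20.
  m_2 = 3*20 - 30 = 30, d_2 = (903 - 30^2)/3 = 3/3 = 1, a_2 = floor((30 + 30)/1) = 60.
  m_3 = 1*60 - 30 = 30, d_3 = (903 - 30^2)/1 = 3/1 = 3: (m_3, d_3) = (m_1, d_1) = (30, 3), so from here the quotients repeat a_1, a_2; the period length is 2.
So sqrt(903) = [30; (20, 60)] with period length k = 2.
k is even, so the fundamental solution of x^2 - 903y^2 = 1 is (p_{k-1}, q_{k-1}) = (p_1, q_1); compute convergents through index 1.
Convergents (p_i = a_i*p_{i-1} + p_{i-2}, q_i = a_i*q_{i-1} + q_{i-2} with p_{-2}=0, p_{-1}=1, q_{-2}=1, q_{-1}=0):
  i=0: a_0=30, p_0 = 30*1 + 0 = 30, q_0 = 30*0 + 1 = 1.
  i=1: a_1=20, p_1 = 20*30 + 1 = 601, q_1 = 20*1 + 0 = 20.
Check: 601^2 - 903*20^2 = 361201 - 361200 = 1, so (x, y) = (601, 20) solves the equation, and by the theorem it is the least positive solution.

(x, y) = (601, 20)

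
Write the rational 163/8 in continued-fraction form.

[20; 2, 1, 2]

Run the Euclidean algorithm on 163 and 8; the successive quotients are the partial quotients a_0, a_1, ... (each step inverts the fractional part left over by the previous one):
  163 = 20*8 + 3, so a_0 = 20.
  8 = 2*3 + 2, so a_1 = 2.
  3 = 1*2 + 1, so a_2 = 1.
  2 = 2*1 + 0, so a_3 = 2.
The remainder reaches 0 after 4 divisions, so the expansion has 4 partial quotients, read off in order.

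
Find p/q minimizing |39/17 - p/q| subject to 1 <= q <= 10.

Expand x = 39/17 as a continued fraction with the Euclidean algorithm:
  39 = 2*17 + 5, so a_0 = 2.
  17 = 3*5 + 2, so a_1 = 3.
  5 = 2*2 + 1, so a_2 = 2.
  2 = 2*1 + 0, so a_3 = 2.
so x = [2; 3, 2, 2].
Convergents (p_i = a_i*p_{i-1} + p_{i-2}, q_i = a_i*q_{i-1} + q_{i-2} with p_{-2}=0, p_{-1}=1, q_{-2}=1, q_{-1}=0), until the denominator exceeds 10:
  i=0: a_0=2, p_0 = 2*1 + 0 = 2, q_0 = 2*0 + 1 = 1.
  i=1: a_1=3, p_1 = 3*2 + 1 = 7, q_1 = 3*1 + 0 = 3.
  i=2: a_2=2, p_2 = 2*7 + 2 = 16, q_2 = 2*3 + 1 = 7.
  i=3: a_3=2, p_3 = 2*16 + 7 = 39, q_3 = 2*7 + 3 = 17.
q_3 = 17 > 10, so the last convergent with denominator <= 10 is p_2/q_2 = 16/7.
The closest fraction with denominator <= 10 is either p_2/q_2 or the intermediate fraction (k*p_2 + p_1)/(k*q_2 + q_1) with the largest k >= 1 whose denominator stays <= 10; these approach x as k grows, and every other convergent or intermediate fraction in range is farther away.
Largest k: floor((10 - q_1)/q_2) = floor((10 - 3)/7) = 1.
That gives (1*16 + 7)/(1*7 + 3) = 23/10.
Compare the errors: |x - 16/7| = |39*7 - 16*17|/(17*7) = 1/119, and |x - 23/10| = |39*10 - 23*17|/(17*10) = 1/170.
Cross-multiplying, 1*119 = 119 < 170 = 1*170, so 1/170 is smaller: the intermediate fraction 23/10 is closer to x than 16/7.

23/10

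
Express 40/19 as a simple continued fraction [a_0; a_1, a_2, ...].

Run the Euclidean algorithm on 40 and 19; the successive quotients are the partial quotients a_0, a_1, ... (each step inverts the fractional part left over by the previous one):
  40 = 2*19 + 2, so a_0 = 2.
  19 = 9*2 + 1, so a_1 = 9.
  2 = 2*1 + 0, so a_2 = 2.
The remainder reaches 0 after 3 divisions, so the expansion has 3 partial quotients, read off in order.

[2; 9, 2]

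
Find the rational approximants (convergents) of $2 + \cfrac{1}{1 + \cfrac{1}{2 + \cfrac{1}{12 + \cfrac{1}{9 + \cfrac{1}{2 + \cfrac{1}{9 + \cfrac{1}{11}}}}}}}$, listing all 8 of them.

2/1, 3/1, 8/3, 99/37, 899/336, 1897/709, 17972/6717, 199589/74596

Using the convergent recurrence p_i = a_i*p_{i-1} + p_{i-2}, q_i = a_i*q_{i-1} + q_{i-2} with p_{-2}=0, p_{-1}=1, q_{-2}=1, q_{-1}=0:
  i=0: a_0=2, p_0 = 2*1 + 0 = 2, q_0 = 2*0 + 1 = 1.
  i=1: a_1=1, p_1 = 1*2 + 1 = 3, q_1 = 1*1 + 0 = 1.
  i=2: a_2=2, p_2 = 2*3 + 2 = 8, q_2 = 2*1 + 1 = 3.
  i=3: a_3=12, p_3 = 12*8 + 3 = 99, q_3 = 12*3 + 1 = 37.
  i=4: a_4=9, p_4 = 9*99 + 8 = 899, q_4 = 9*37 + 3 = 336.
  i=5: a_5=2, p_5 = 2*899 + 99 = 1897, q_5 = 2*336 + 37 = 709.
  i=6: a_6=9, p_6 = 9*1897 + 899 = 17972, q_6 = 9*709 + 336 = 6717.
  i=7: a_7=11, p_7 = 11*17972 + 1897 = 199589, q_7 = 11*6717 + 709 = 74596.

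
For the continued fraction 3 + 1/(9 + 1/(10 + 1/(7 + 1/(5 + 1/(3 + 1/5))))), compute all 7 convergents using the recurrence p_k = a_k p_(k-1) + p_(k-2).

Using the convergent recurrence p_i = a_i*p_{i-1} + p_{i-2}, q_i = a_i*q_{i-1} + q_{i-2} with p_{-2}=0, p_{-1}=1, q_{-2}=1, q_{-1}=0:
  i=0: a_0=3, p_0 = 3*1 + 0 = 3, q_0 = 3*0 + 1 = 1.
  i=1: a_1=9, p_1 = 9*3 + 1 = 28, q_1 = 9*1 + 0 = 9.
  i=2: a_2=10, p_2 = 10*28 + 3 = 283, q_2 = 10*9 + 1 = 91.
  i=3: a_3=7, p_3 = 7*283 + 28 = 2009, q_3 = 7*91 + 9 = 646.
  i=4: a_4=5, p_4 = 5*2009 + 283 = 10328, q_4 = 5*646 + 91 = 3321.
  i=5: a_5=3, p_5 = 3*10328 + 2009 = 32993, q_5 = 3*3321 + 646 = 10609.
  i=6: a_6=5, p_6 = 5*32993 + 10328 = 175293, q_6 = 5*10609 + 3321 = 56366.

3/1, 28/9, 283/91, 2009/646, 10328/3321, 32993/10609, 175293/56366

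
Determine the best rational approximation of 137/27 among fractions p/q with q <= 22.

Expand x = 137/27 as a continued fraction with the Euclidean algorithm:
  137 = 5*27 + 2, so a_0 = 5.
  27 = 13*2 + 1, so a_1 = 13.
  2 = 2*1 + 0, so a_2 = 2.
so x = [5; 13, 2].
Convergents (p_i = a_i*p_{i-1} + p_{i-2}, q_i = a_i*q_{i-1} + q_{i-2} with p_{-2}=0, p_{-1}=1, q_{-2}=1, q_{-1}=0), until the denominator exceeds 22:
  i=0: a_0=5, p_0 = 5*1 + 0 = 5, q_0 = 5*0 + 1 = 1.
  i=1: a_1=13, p_1 = 13*5 + 1 = 66, q_1 = 13*1 + 0 = 13.
  i=2: a_2=2, p_2 = 2*66 + 5 = 137, q_2 = 2*13 + 1 = 27.
q_2 = 27 > 22, so the last convergent with denominator <= 22 is p_1/q_1 = 66/13.
The closest fraction with denominator <= 22 is either p_1/q_1 or the intermediate fraction (k*p_1 + p_0)/(k*q_1 + q_0) with the largest k >= 1 whose denominator stays <= 22; these approach x as k grows, and every other convergent or intermediate fraction in range is farther away.
Largest k: floor((22 - q_0)/q_1) = floor((22 - 1)/13) = 1.
That gives (1*66 + 5)/(1*13 + 1) = 71/14.
Compare the errors: |x - 66/13| = |137*13 - 66*27|/(27*13) = 1/351, and |x - 71/14| = |137*14 - 71*27|/(27*14) = 1/378.
Cross-multiplying, 1*351 = 351 < 378 = 1*378, so 1/378 is smaller: the intermediate fraction 71/14 is closer to x than 66/13.

71/14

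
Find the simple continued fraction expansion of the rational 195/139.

[1; 2, 2, 13, 2]

Run the Euclidean algorithm on 195 and 139; the successive quotients are the partial quotients a_0, a_1, ... (each step inverts the fractional part left over by the previous one):
  195 = 1*139 + 56, so a_0 = 1.
  139 = 2*56 + 27, so a_1 = 2.
  56 = 2*27 + 2, so a_2 = 2.
  27 = 13*2 + 1, so a_3 = 13.
  2 = 2*1 + 0, so a_4 = 2.
The remainder reaches 0 after 5 divisions, so the expansion has 5 partial quotients, read off in order.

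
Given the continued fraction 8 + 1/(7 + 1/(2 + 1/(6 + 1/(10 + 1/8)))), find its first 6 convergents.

8/1, 57/7, 122/15, 789/97, 8012/985, 64885/7977

Using the convergent recurrence p_i = a_i*p_{i-1} + p_{i-2}, q_i = a_i*q_{i-1} + q_{i-2} with p_{-2}=0, p_{-1}=1, q_{-2}=1, q_{-1}=0:
  i=0: a_0=8, p_0 = 8*1 + 0 = 8, q_0 = 8*0 + 1 = 1.
  i=1: a_1=7, p_1 = 7*8 + 1 = 57, q_1 = 7*1 + 0 = 7.
  i=2: a_2=2, p_2 = 2*57 + 8 = 122, q_2 = 2*7 + 1 = 15.
  i=3: a_3=6, p_3 = 6*122 + 57 = 789, q_3 = 6*15 + 7 = 97.
  i=4: a_4=10, p_4 = 10*789 + 122 = 8012, q_4 = 10*97 + 15 = 985.
  i=5: a_5=8, p_5 = 8*8012 + 789 = 64885, q_5 = 8*985 + 97 = 7977.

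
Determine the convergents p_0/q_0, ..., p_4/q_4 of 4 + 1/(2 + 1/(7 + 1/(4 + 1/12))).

Using the convergent recurrence p_i = a_i*p_{i-1} + p_{i-2}, q_i = a_i*q_{i-1} + q_{i-2} with p_{-2}=0, p_{-1}=1, q_{-2}=1, q_{-1}=0:
  i=0: a_0=4, p_0 = 4*1 + 0 = 4, q_0 = 4*0 + 1 = 1.
  i=1: a_1=2, p_1 = 2*4 + 1 = 9, q_1 = 2*1 + 0 = 2.
  i=2: a_2=7, p_2 = 7*9 + 4 = 67, q_2 = 7*2 + 1 = 15.
  i=3: a_3=4, p_3 = 4*67 + 9 = 277, q_3 = 4*15 + 2 = 62.
  i=4: a_4=12, p_4 = 12*277 + 67 = 3391, q_4 = 12*62 + 15 = 759.

4/1, 9/2, 67/15, 277/62, 3391/759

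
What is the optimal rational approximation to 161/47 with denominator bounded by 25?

Expand x = 161/47 as a continued fraction with the Euclidean algorithm:
  161 = 3*47 + 20, so a_0 = 3.
  47 = 2*20 + 7, so a_1 = 2.
  20 = 2*7 + 6, so a_2 = 2.
  7 = 1*6 + 1, so a_3 = 1.
  6 = 6*1 + 0, so a_4 = 6.
so x = [3; 2, 2, 1, 6].
Convergents (p_i = a_i*p_{i-1} + p_{i-2}, q_i = a_i*q_{i-1} + q_{i-2} with p_{-2}=0, p_{-1}=1, q_{-2}=1, q_{-1}=0), until the denominator exceeds 25:
  i=0: a_0=3, p_0 = 3*1 + 0 = 3, q_0 = 3*0 + 1 = 1.
  i=1: a_1=2, p_1 = 2*3 + 1 = 7, q_1 = 2*1 + 0 = 2.
  i=2: a_2=2, p_2 = 2*7 + 3 = 17, q_2 = 2*2 + 1 = 5.
  i=3: a_3=1, p_3 = 1*17 + 7 = 24, q_3 = 1*5 + 2 = 7.
  i=4: a_4=6, p_4 = 6*24 + 17 = 161, q_4 = 6*7 + 5 = 47.
q_4 = 47 > 25, so the last convergent with denominator <= 25 is p_3/q_3 = 24/7.
The closest fraction with denominator <= 25 is either p_3/q_3 or the intermediate fraction (k*p_3 + p_2)/(k*q_3 + q_2) with the largest k >= 1 whose denominator stays <= 25; these approach x as k grows, and every other convergent or intermediate fraction in range is farther away.
Largest k: floor((25 - q_2)/q_3) = floor((25 - 5)/7) = 2.
That gives (2*24 + 17)/(2*7 + 5) = 65/19.
Compare the errors: |x - 24/7| = |161*7 - 24*47|/(47*7) = 1/329, and |x - 65/19| = |161*19 - 65*47|/(47*19) = 4/893.
Cross-multiplying, 1*893 = 893 < 1316 = 4*329, so 1/329 is smaller: the convergent 24/7 is closer to x than 65/19.

24/7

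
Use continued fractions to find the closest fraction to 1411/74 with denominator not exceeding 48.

Expand x = 1411/74 as a continued fraction with the Euclidean algorithm:
  1411 = 19*74 + 5, so a_0 = 19.
  74 = 14*5 + 4, so a_1 = 14.
  5 = 1*4 + 1, so a_2 = 1.
  4 = 4*1 + 0, so a_3 = 4.
so x = [19; 14, 1, 4].
Convergents (p_i = a_i*p_{i-1} + p_{i-2}, q_i = a_i*q_{i-1} + q_{i-2} with p_{-2}=0, p_{-1}=1, q_{-2}=1, q_{-1}=0), until the denominator exceeds 48:
  i=0: a_0=19, p_0 = 19*1 + 0 = 19, q_0 = 19*0 + 1 = 1.
  i=1: a_1=14, p_1 = 14*19 + 1 = 267, q_1 = 14*1 + 0 = 14.
  i=2: a_2=1, p_2 = 1*267 + 19 = 286, q_2 = 1*14 + 1 = 15.
  i=3: a_3=4, p_3 = 4*286 + 267 = 1411, q_3 = 4*15 + 14 = 74.
q_3 = 74 > 48, so the last convergent with denominator <= 48 is p_2/q_2 = 286/15.
The closest fraction with denominator <= 48 is either p_2/q_2 or the intermediate fraction (k*p_2 + p_1)/(k*q_2 + q_1) with the largest k >= 1 whose denominator stays <= 48; these approach x as k grows, and every other convergent or intermediate fraction in range is farther away.
Largest k: floor((48 - q_1)/q_2) = floor((48 - 14)/15) = 2.
That gives (2*286 + 267)/(2*15 + 14) = 839/44.
Compare the errors: |x - 286/15| = |1411*15 - 286*74|/(74*15) = 1/1110, and |x - 839/44| = |1411*44 - 839*74|/(74*44) = 2/3256.
Cross-multiplying, 2*1110 = 2220 < 3256 = 1*3256, so 2/3256 is smaller: the intermediate fraction 839/44 is closer to x than 286/15.

839/44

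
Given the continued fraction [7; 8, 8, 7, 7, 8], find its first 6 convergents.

7/1, 57/8, 463/65, 3298/463, 23549/3306, 191690/26911

Using the convergent recurrence p_i = a_i*p_{i-1} + p_{i-2}, q_i = a_i*q_{i-1} + q_{i-2} with p_{-2}=0, p_{-1}=1, q_{-2}=1, q_{-1}=0:
  i=0: a_0=7, p_0 = 7*1 + 0 = 7, q_0 = 7*0 + 1 = 1.
  i=1: a_1=8, p_1 = 8*7 + 1 = 57, q_1 = 8*1 + 0 = 8.
  i=2: a_2=8, p_2 = 8*57 + 7 = 463, q_2 = 8*8 + 1 = 65.
  i=3: a_3=7, p_3 = 7*463 + 57 = 3298, q_3 = 7*65 + 8 = 463.
  i=4: a_4=7, p_4 = 7*3298 + 463 = 23549, q_4 = 7*463 + 65 = 3306.
  i=5: a_5=8, p_5 = 8*23549 + 3298 = 191690, q_5 = 8*3306 + 463 = 26911.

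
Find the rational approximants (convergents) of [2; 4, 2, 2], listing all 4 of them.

2/1, 9/4, 20/9, 49/22

Using the convergent recurrence p_i = a_i*p_{i-1} + p_{i-2}, q_i = a_i*q_{i-1} + q_{i-2} with p_{-2}=0, p_{-1}=1, q_{-2}=1, q_{-1}=0:
  i=0: a_0=2, p_0 = 2*1 + 0 = 2, q_0 = 2*0 + 1 = 1.
  i=1: a_1=4, p_1 = 4*2 + 1 = 9, q_1 = 4*1 + 0 = 4.
  i=2: a_2=2, p_2 = 2*9 + 2 = 20, q_2 = 2*4 + 1 = 9.
  i=3: a_3=2, p_3 = 2*20 + 9 = 49, q_3 = 2*9 + 4 = 22.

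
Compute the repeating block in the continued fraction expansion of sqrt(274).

[16; (1, 1, 4, 4, 1, 1, 32)]

Write x_i = (sqrt(274) + m_i)/d_i with (m_0, d_0) = (0, 1). a_0 = floor(sqrt(274)) = 16, since 16^2 = 256 <= 274 < 289 = 17^2.
Iterate m_{i+1} = d_i*a_i - m_i, d_{i+1} = (274 - m_{i+1}^2)/d_i, a_{i+1} = floor((a_0 + m_{i+1})/d_{i+1}):
  m_1 = 1*16 - 0 = 16, d_1 = (274 - 16^2)/1 = 18/1 = 18, a_1 = floor((16 + 16)/18) = 1.
  m_2 = 18*1 - 16 = 2, d_2 = (274 - 2^2)/18 = 270/18 = 15, a_2 = floor((16 + 2)/15) = 1.
  m_3 = 15*1 - 2 = 13, d_3 = (274 - 13^2)/15 = 105/15 = 7, a_3 = floor((16 + 13)/7) = 4.
  m_4 = 7*4 - 13 = 15, d_4 = (274 - 15^2)/7 = 49/7 = 7, a_4 = floor((16 + 15)/7) = 4.
  m_5 = 7*4 - 15 = 13, d_5 = (274 - 13^2)/7 = 105/7 = 15, a_5 = floor((16 + 13)/15) = 1.
  m_6 = 15*1 - 13 = 2, d_6 = (274 - 2^2)/15 = 270/15 = 18, a_6 = floor((16 + 2)/18) = 1.
  m_7 = 18*1 - 2 = 16, d_7 = (274 - 16^2)/18 = 18/18 = 1, a_7 = floor((16 + 16)/1) = 32.
  m_8 = 1*32 - 16 = 16, d_8 = (274 - 16^2)/1 = 18/1 = 18: (m_8, d_8) = (m_1, d_1) = (16, 18), so from here the quotients repeat a_1, ..., a_7; the period length is 7.
Hence the expansion of sqrt(274) is a_0 = 16 followed by the repeating block 1, 1, 4, 4, 1, 1, 32 (period 7).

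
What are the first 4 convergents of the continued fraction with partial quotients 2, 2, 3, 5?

Using the convergent recurrence p_i = a_i*p_{i-1} + p_{i-2}, q_i = a_i*q_{i-1} + q_{i-2} with p_{-2}=0, p_{-1}=1, q_{-2}=1, q_{-1}=0:
  i=0: a_0=2, p_0 = 2*1 + 0 = 2, q_0 = 2*0 + 1 = 1.
  i=1: a_1=2, p_1 = 2*2 + 1 = 5, q_1 = 2*1 + 0 = 2.
  i=2: a_2=3, p_2 = 3*5 + 2 = 17, q_2 = 3*2 + 1 = 7.
  i=3: a_3=5, p_3 = 5*17 + 5 = 90, q_3 = 5*7 + 2 = 37.

2/1, 5/2, 17/7, 90/37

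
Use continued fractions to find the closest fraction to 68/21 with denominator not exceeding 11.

Expand x = 68/21 as a continued fraction with the Euclidean algorithm:
  68 = 3*21 + 5, so a_0 = 3.
  21 = 4*5 + 1, so a_1 = 4.
  5 = 5*1 + 0, so a_2 = 5.
so x = [3; 4, 5].
Convergents (p_i = a_i*p_{i-1} + p_{i-2}, q_i = a_i*q_{i-1} + q_{i-2} with p_{-2}=0, p_{-1}=1, q_{-2}=1, q_{-1}=0), until the denominator exceeds 11:
  i=0: a_0=3, p_0 = 3*1 + 0 = 3, q_0 = 3*0 + 1 = 1.
  i=1: a_1=4, p_1 = 4*3 + 1 = 13, q_1 = 4*1 + 0 = 4.
  i=2: a_2=5, p_2 = 5*13 + 3 = 68, q_2 = 5*4 + 1 = 21.
q_2 = 21 > 11, so the last convergent with denominator <= 11 is p_1/q_1 = 13/4.
The closest fraction with denominator <= 11 is either p_1/q_1 or the intermediate fraction (k*p_1 + p_0)/(k*q_1 + q_0) with the largest k >= 1 whose denominator stays <= 11; these approach x as k grows, and every other convergent or intermediate fraction in range is farther away.
Largest k: floor((11 - q_0)/q_1) = floor((11 - 1)/4) = 2.
That gives (2*13 + 3)/(2*4 + 1) = 29/9.
Compare the errors: |x - 13/4| = |68*4 - 13*21|/(21*4) = 1/84, and |x - 29/9| = |68*9 - 29*21|/(21*9) = 3/189.
Cross-multiplying, 1*189 = 189 < 252 = 3*84, so 1/84 is smaller: the convergent 13/4 is closer to x than 29/9.

13/4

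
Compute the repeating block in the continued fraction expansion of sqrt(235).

[15; (3, 30)]

Write x_i = (sqrt(235) + m_i)/d_i with (m_0, d_0) = (0, 1). a_0 = floor(sqrt(235)) = 15, since 15^2 = 225 <= 235 < 256 = 16^2.
Iterate m_{i+1} = d_i*a_i - m_i, d_{i+1} = (235 - m_{i+1}^2)/d_i, a_{i+1} = floor((a_0 + m_{i+1})/d_{i+1}):
  m_1 = 1*15 - 0 = 15, d_1 = (235 - 15^2)/1 = 10/1 = 10, a_1 = floor((15 + 15)/10) = 3.
  m_2 = 10*3 - 15 = 15, d_2 = (235 - 15^2)/10 = 10/10 = 1, a_2 = floor((15 + 15)/1) = 30.
  m_3 = 1*30 - 15 = 15, d_3 = (235 - 15^2)/1 = 10/1 = 10: (m_3, d_3) = (m_1, d_1) = (15, 10), so from here the quotients repeat a_1, a_2; the period length is 2.
Hence the expansion of sqrt(235) is a_0 = 15 followed by the repeating block 3, 30 (period 2).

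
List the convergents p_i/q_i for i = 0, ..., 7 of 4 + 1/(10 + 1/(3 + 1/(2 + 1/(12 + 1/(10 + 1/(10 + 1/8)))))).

4/1, 41/10, 127/31, 295/72, 3667/895, 36965/9022, 373317/91115, 3023501/737942

Using the convergent recurrence p_i = a_i*p_{i-1} + p_{i-2}, q_i = a_i*q_{i-1} + q_{i-2} with p_{-2}=0, p_{-1}=1, q_{-2}=1, q_{-1}=0:
  i=0: a_0=4, p_0 = 4*1 + 0 = 4, q_0 = 4*0 + 1 = 1.
  i=1: a_1=10, p_1 = 10*4 + 1 = 41, q_1 = 10*1 + 0 = 10.
  i=2: a_2=3, p_2 = 3*41 + 4 = 127, q_2 = 3*10 + 1 = 31.
  i=3: a_3=2, p_3 = 2*127 + 41 = 295, q_3 = 2*31 + 10 = 72.
  i=4: a_4=12, p_4 = 12*295 + 127 = 3667, q_4 = 12*72 + 31 = 895.
  i=5: a_5=10, p_5 = 10*3667 + 295 = 36965, q_5 = 10*895 + 72 = 9022.
  i=6: a_6=10, p_6 = 10*36965 + 3667 = 373317, q_6 = 10*9022 + 895 = 91115.
  i=7: a_7=8, p_7 = 8*373317 + 36965 = 3023501, q_7 = 8*91115 + 9022 = 737942.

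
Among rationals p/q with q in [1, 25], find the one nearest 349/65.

Expand x = 349/65 as a continued fraction with the Euclidean algorithm:
  349 = 5*65 + 24, so a_0 = 5.
  65 = 2*24 + 17, so a_1 = 2.
  24 = 1*17 + 7, so a_2 = 1.
  17 = 2*7 + 3, so a_3 = 2.
  7 = 2*3 + 1, so a_4 = 2.
  3 = 3*1 + 0, so a_5 = 3.
so x = [5; 2, 1, 2, 2, 3].
Convergents (p_i = a_i*p_{i-1} + p_{i-2}, q_i = a_i*q_{i-1} + q_{i-2} with p_{-2}=0, p_{-1}=1, q_{-2}=1, q_{-1}=0), until the denominator exceeds 25:
  i=0: a_0=5, p_0 = 5*1 + 0 = 5, q_0 = 5*0 + 1 = 1.
  i=1: a_1=2, p_1 = 2*5 + 1 = 11, q_1 = 2*1 + 0 = 2.
  i=2: a_2=1, p_2 = 1*11 + 5 = 16, q_2 = 1*2 + 1 = 3.
  i=3: a_3=2, p_3 = 2*16 + 11 = 43, q_3 = 2*3 + 2 = 8.
  i=4: a_4=2, p_4 = 2*43 + 16 = 102, q_4 = 2*8 + 3 = 19.
  i=5: a_5=3, p_5 = 3*102 + 43 = 349, q_5 = 3*19 + 8 = 65.
q_5 = 65 > 25, so the last convergent with denominator <= 25 is p_4/q_4 = 102/19.
The closest fraction with denominator <= 25 is either p_4/q_4 or the intermediate fraction (k*p_4 + p_3)/(k*q_4 + q_3) with the largest k >= 1 whose denominator stays <= 25; these approach x as k grows, and every other convergent or intermediate fraction in range is farther away.
Largest k: floor((25 - q_3)/q_4) = floor((25 - 8)/19) = 0.
Since k = 0, no intermediate fraction beyond p_4/q_4 has denominator <= 25, so the convergent 102/19 is the closest (its error is |349*19 - 102*65|/(65*19) = 1/1235).

102/19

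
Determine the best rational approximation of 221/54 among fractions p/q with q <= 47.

176/43

Expand x = 221/54 as a continued fraction with the Euclidean algorithm:
  221 = 4*54 + 5, so a_0 = 4.
  54 = 10*5 + 4, so a_1 = 10.
  5 = 1*4 + 1, so a_2 = 1.
  4 = 4*1 + 0, so a_3 = 4.
so x = [4; 10, 1, 4].
Convergents (p_i = a_i*p_{i-1} + p_{i-2}, q_i = a_i*q_{i-1} + q_{i-2} with p_{-2}=0, p_{-1}=1, q_{-2}=1, q_{-1}=0), until the denominator exceeds 47:
  i=0: a_0=4, p_0 = 4*1 + 0 = 4, q_0 = 4*0 + 1 = 1.
  i=1: a_1=10, p_1 = 10*4 + 1 = 41, q_1 = 10*1 + 0 = 10.
  i=2: a_2=1, p_2 = 1*41 + 4 = 45, q_2 = 1*10 + 1 = 11.
  i=3: a_3=4, p_3 = 4*45 + 41 = 221, q_3 = 4*11 + 10 = 54.
q_3 = 54 > 47, so the last convergent with denominator <= 47 is p_2/q_2 = 45/11.
The closest fraction with denominator <= 47 is either p_2/q_2 or the intermediate fraction (k*p_2 + p_1)/(k*q_2 + q_1) with the largest k >= 1 whose denominator stays <= 47; these approach x as k grows, and every other convergent or intermediate fraction in range is farther away.
Largest k: floor((47 - q_1)/q_2) = floor((47 - 10)/11) = 3.
That gives (3*45 + 41)/(3*11 + 10) = 176/43.
Compare the errors: |x - 45/11| = |221*11 - 45*54|/(54*11) = 1/594, and |x - 176/43| = |221*43 - 176*54|/(54*43) = 1/2322.
Cross-multiplying, 1*594 = 594 < 2322 = 1*2322, so 1/2322 is smaller: the intermediate fraction 176/43 is closer to x than 45/11.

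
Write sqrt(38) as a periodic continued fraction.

Write x_i = (sqrt(38) + m_i)/d_i with (m_0, d_0) = (0, 1). a_0 = floor(sqrt(38)) = 6, since 6^2 = 36 <= 38 < 49 = 7^2.
Iterate m_{i+1} = d_i*a_i - m_i, d_{i+1} = (38 - m_{i+1}^2)/d_i, a_{i+1} = floor((a_0 + m_{i+1})/d_{i+1}):
  m_1 = 1*6 - 0 = 6, d_1 = (38 - 6^2)/1 = 2/1 = 2, a_1 = floor((6 + 6)/2) = 6.
  m_2 = 2*6 - 6 = 6, d_2 = (38 - 6^2)/2 = 2/2 = 1, a_2 = floor((6 + 6)/1) = 12.
  m_3 = 1*12 - 6 = 6, d_3 = (38 - 6^2)/1 = 2/1 = 2: (m_3, d_3) = (m_1, d_1) = (6, 2), so from here the quotients repeat a_1, a_2; the period length is 2.
Hence the expansion of sqrt(38) is a_0 = 6 followed by the repeating block 6, 12 (period 2).

[6; (6, 12)]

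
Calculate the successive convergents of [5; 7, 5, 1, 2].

Using the convergent recurrence p_i = a_i*p_{i-1} + p_{i-2}, q_i = a_i*q_{i-1} + q_{i-2} with p_{-2}=0, p_{-1}=1, q_{-2}=1, q_{-1}=0:
  i=0: a_0=5, p_0 = 5*1 + 0 = 5, q_0 = 5*0 + 1 = 1.
  i=1: a_1=7, p_1 = 7*5 + 1 = 36, q_1 = 7*1 + 0 = 7.
  i=2: a_2=5, p_2 = 5*36 + 5 = 185, q_2 = 5*7 + 1 = 36.
  i=3: a_3=1, p_3 = 1*185 + 36 = 221, q_3 = 1*36 + 7 = 43.
  i=4: a_4=2, p_4 = 2*221 + 185 = 627, q_4 = 2*43 + 36 = 122.

5/1, 36/7, 185/36, 221/43, 627/122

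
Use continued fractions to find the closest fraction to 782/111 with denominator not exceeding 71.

Expand x = 782/111 as a continued fraction with the Euclidean algorithm:
  782 = 7*111 + 5, so a_0 = 7.
  111 = 22*5 + 1, so a_1 = 22.
  5 = 5*1 + 0, so a_2 = 5.
so x = [7; 22, 5].
Convergents (p_i = a_i*p_{i-1} + p_{i-2}, q_i = a_i*q_{i-1} + q_{i-2} with p_{-2}=0, p_{-1}=1, q_{-2}=1, q_{-1}=0), until the denominator exceeds 71:
  i=0: a_0=7, p_0 = 7*1 + 0 = 7, q_0 = 7*0 + 1 = 1.
  i=1: a_1=22, p_1 = 22*7 + 1 = 155, q_1 = 22*1 + 0 = 22.
  i=2: a_2=5, p_2 = 5*155 + 7 = 782, q_2 = 5*22 + 1 = 111.
q_2 = 111 > 71, so the last convergent with denominator <= 71 is p_1/q_1 = 155/22.
The closest fraction with denominator <= 71 is either p_1/q_1 or the intermediate fraction (k*p_1 + p_0)/(k*q_1 + q_0) with the largest k >= 1 whose denominator stays <= 71; these approach x as k grows, and every other convergent or intermediate fraction in range is farther away.
Largest k: floor((71 - q_0)/q_1) = floor((71 - 1)/22) = 3.
That gives (3*155 + 7)/(3*22 + 1) = 472/67.
Compare the errors: |x - 155/22| = |782*22 - 155*111|/(111*22) = 1/2442, and |x - 472/67| = |782*67 - 472*111|/(111*67) = 2/7437.
Cross-multiplying, 2*2442 = 4884 < 7437 = 1*7437, so 2/7437 is smaller: the intermediate fraction 472/67 is closer to x than 155/22.

472/67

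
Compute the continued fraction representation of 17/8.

[2; 8]

Run the Euclidean algorithm on 17 and 8; the successive quotients are the partial quotients a_0, a_1, ... (each step inverts the fractional part left over by the previous one):
  17 = 2*8 + 1, so a_0 = 2.
  8 = 8*1 + 0, so a_1 = 8.
The remainder reaches 0 after 2 divisions, so the expansion has 2 partial quotients, read off in order.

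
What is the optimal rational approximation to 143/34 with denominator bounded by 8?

Expand x = 143/34 as a continued fraction with the Euclidean algorithm:
  143 = 4*34 + 7, so a_0 = 4.
  34 = 4*7 + 6, so a_1 = 4.
  7 = 1*6 + 1, so a_2 = 1.
  6 = 6*1 + 0, so a_3 = 6.
so x = [4; 4, 1, 6].
Convergents (p_i = a_i*p_{i-1} + p_{i-2}, q_i = a_i*q_{i-1} + q_{i-2} with p_{-2}=0, p_{-1}=1, q_{-2}=1, q_{-1}=0), until the denominator exceeds 8:
  i=0: a_0=4, p_0 = 4*1 + 0 = 4, q_0 = 4*0 + 1 = 1.
  i=1: a_1=4, p_1 = 4*4 + 1 = 17, q_1 = 4*1 + 0 = 4.
  i=2: a_2=1, p_2 = 1*17 + 4 = 21, q_2 = 1*4 + 1 = 5.
  i=3: a_3=6, p_3 = 6*21 + 17 = 143, q_3 = 6*5 + 4 = 34.
q_3 = 34 > 8, so the last convergent with denominator <= 8 is p_2/q_2 = 21/5.
The closest fraction with denominator <= 8 is either p_2/q_2 or the intermediate fraction (k*p_2 + p_1)/(k*q_2 + q_1) with the largest k >= 1 whose denominator stays <= 8; these approach x as k grows, and every other convergent or intermediate fraction in range is farther away.
Largest k: floor((8 - q_1)/q_2) = floor((8 - 4)/5) = 0.
Since k = 0, no intermediate fraction beyond p_2/q_2 has denominator <= 8, so the convergent 21/5 is the closest (its error is |143*5 - 21*34|/(34*5) = 1/170).

21/5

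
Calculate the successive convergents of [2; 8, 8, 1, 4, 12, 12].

Using the convergent recurrence p_i = a_i*p_{i-1} + p_{i-2}, q_i = a_i*q_{i-1} + q_{i-2} with p_{-2}=0, p_{-1}=1, q_{-2}=1, q_{-1}=0:
  i=0: a_0=2, p_0 = 2*1 + 0 = 2, q_0 = 2*0 + 1 = 1.
  i=1: a_1=8, p_1 = 8*2 + 1 = 17, q_1 = 8*1 + 0 = 8.
  i=2: a_2=8, p_2 = 8*17 + 2 = 138, q_2 = 8*8 + 1 = 65.
  i=3: a_3=1, p_3 = 1*138 + 17 = 155, q_3 = 1*65 + 8 = 73.
  i=4: a_4=4, p_4 = 4*155 + 138 = 758, q_4 = 4*73 + 65 = 357.
  i=5: a_5=12, p_5 = 12*758 + 155 = 9251, q_5 = 12*357 + 73 = 4357.
  i=6: a_6=12, p_6 = 12*9251 + 758 = 111770, q_6 = 12*4357 + 357 = 52641.

2/1, 17/8, 138/65, 155/73, 758/357, 9251/4357, 111770/52641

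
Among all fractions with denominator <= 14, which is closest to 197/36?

Expand x = 197/36 as a continued fraction with the Euclidean algorithm:
  197 = 5*36 + 17, so a_0 = 5.
  36 = 2*17 + 2, so a_1 = 2.
  17 = 8*2 + 1, so a_2 = 8.
  2 = 2*1 + 0, so a_3 = 2.
so x = [5; 2, 8, 2].
Convergents (p_i = a_i*p_{i-1} + p_{i-2}, q_i = a_i*q_{i-1} + q_{i-2} with p_{-2}=0, p_{-1}=1, q_{-2}=1, q_{-1}=0), until the denominator exceeds 14:
  i=0: a_0=5, p_0 = 5*1 + 0 = 5, q_0 = 5*0 + 1 = 1.
  i=1: a_1=2, p_1 = 2*5 + 1 = 11, q_1 = 2*1 + 0 = 2.
  i=2: a_2=8, p_2 = 8*11 + 5 = 93, q_2 = 8*2 + 1 = 17.
q_2 = 17 > 14, so the last convergent with denominator <= 14 is p_1/q_1 = 11/2.
The closest fraction with denominator <= 14 is either p_1/q_1 or the intermediate fraction (k*p_1 + p_0)/(k*q_1 + q_0) with the largest k >= 1 whose denominator stays <= 14; these approach x as k grows, and every other convergent or intermediate fraction in range is farther away.
Largest k: floor((14 - q_0)/q_1) = floor((14 - 1)/2) = 6.
That gives (6*11 + 5)/(6*2 + 1) = 71/13.
Compare the errors: |x - 11/2| = |197*2 - 11*36|/(36*2) = 2/72, and |x - 71/13| = |197*13 - 71*36|/(36*13) = 5/468.
Cross-multiplying, 5*72 = 360 < 936 = 2*468, so 5/468 is smaller: the intermediate fraction 71/13 is closer to x than 11/2.

71/13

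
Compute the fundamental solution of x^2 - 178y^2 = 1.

First expand sqrt(178) as a continued fraction. With x_i = (sqrt(178) + m_i)/d_i and (m_0, d_0) = (0, 1): a_0 = floor(sqrt(178)) = 13, since 13^2 = 169 <= 178 < 196 = 14^2.
Iterate m_{i+1} = d_i*a_i - m_i, d_{i+1} = (178 - m_{i+1}^2)/d_i, a_{i+1} = floor((a_0 + m_{i+1})/d_{i+1}):
  m_1 = 1*13 - 0 = 13, d_1 = (178 - 13^2)/1 = 9/1 = 9, a_1 = floor((13 + 13)/9) = 2.
  m_2 = 9*2 - 13 = 5, d_2 = (178 - 5^2)/9 = 153/9 = 17, a_2 = floor((13 + 5)/17) = 1.
  m_3 = 17*1 - 5 = 12, d_3 = (178 - 12^2)/17 = 34/17 = 2, a_3 = floor((13 + 12)/2) = 12.
  m_4 = 2*12 - 12 = 12, d_4 = (178 - 12^2)/2 = 34/2 = 17, a_4 = floor((13 + 12)/17) = 1.
  m_5 = 17*1 - 12 = 5, d_5 = (178 - 5^2)/17 = 153/17 = 9, a_5 = floor((13 + 5)/9) = 2.
  m_6 = 9*2 - 5 = 13, d_6 = (178 - 13^2)/9 = 9/9 = 1, a_6 = floor((13 + 13)/1) = 26.
  m_7 = 1*26 - 13 = 13, d_7 = (178 - 13^2)/1 = 9/1 = 9: (m_7, d_7) = (m_1, d_1) = (13, 9), so from here the quotients repeat a_1, ..., a_6; the period length is 6.
So sqrt(178) = [13; (2, 1, 12, 1, 2, 26)] with period length k = 6.
k is even, so the fundamental solution of x^2 - 178y^2 = 1 is (p_{k-1}, q_{k-1}) = (p_5, q_5); compute convergents through index 5.
Convergents (p_i = a_i*p_{i-1} + p_{i-2}, q_i = a_i*q_{i-1} + q_{i-2} with p_{-2}=0, p_{-1}=1, q_{-2}=1, q_{-1}=0):
  i=0: a_0=13, p_0 = 13*1 + 0 = 13, q_0 = 13*0 + 1 = 1.
  i=1: a_1=2, p_1 = 2*13 + 1 = 27, q_1 = 2*1 + 0 = 2.
  i=2: a_2=1, p_2 = 1*27 + 13 = 40, q_2 = 1*2 + 1 = 3.
  i=3: a_3=12, p_3 = 12*40 + 27 = 507, q_3 = 12*3 + 2 = 38.
  i=4: a_4=1, p_4 = 1*507 + 40 = 547, q_4 = 1*38 + 3 = 41.
  i=5: a_5=2, p_5 = 2*547 + 507 = 1601, q_5 = 2*41 + 38 = 120.
Check: 1601^2 - 178*120^2 = 2563201 - 2563200 = 1, so (x, y) = (1601, 120) solves the equation, and by the theorem it is the least positive solution.

(x, y) = (1601, 120)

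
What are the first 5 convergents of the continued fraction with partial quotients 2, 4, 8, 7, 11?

Using the convergent recurrence p_i = a_i*p_{i-1} + p_{i-2}, q_i = a_i*q_{i-1} + q_{i-2} with p_{-2}=0, p_{-1}=1, q_{-2}=1, q_{-1}=0:
  i=0: a_0=2, p_0 = 2*1 + 0 = 2, q_0 = 2*0 + 1 = 1.
  i=1: a_1=4, p_1 = 4*2 + 1 = 9, q_1 = 4*1 + 0 = 4.
  i=2: a_2=8, p_2 = 8*9 + 2 = 74, q_2 = 8*4 + 1 = 33.
  i=3: a_3=7, p_3 = 7*74 + 9 = 527, q_3 = 7*33 + 4 = 235.
  i=4: a_4=11, p_4 = 11*527 + 74 = 5871, q_4 = 11*235 + 33 = 2618.

2/1, 9/4, 74/33, 527/235, 5871/2618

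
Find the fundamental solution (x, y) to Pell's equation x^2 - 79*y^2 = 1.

First expand sqrt(79) as a continued fraction. With x_i = (sqrt(79) + m_i)/d_i and (m_0, d_0) = (0, 1): a_0 = floor(sqrt(79)) = 8, since 8^2 = 64 <= 79 < 81 = 9^2.
Iterate m_{i+1} = d_i*a_i - m_i, d_{i+1} = (79 - m_{i+1}^2)/d_i, a_{i+1} = floor((a_0 + m_{i+1})/d_{i+1}):
  m_1 = 1*8 - 0 = 8, d_1 = (79 - 8^2)/1 = 15/1 = 15, a_1 = floor((8 + 8)/15) = 1.
  m_2 = 15*1 - 8 = 7, d_2 = (79 - 7^2)/15 = 30/15 = 2, a_2 = floor((8 + 7)/2) = 7.
  m_3 = 2*7 - 7 = 7, d_3 = (79 - 7^2)/2 = 30/2 = 15, a_3 = floor((8 + 7)/15) = 1.
  m_4 = 15*1 - 7 = 8, d_4 = (79 - 8^2)/15 = 15/15 = 1, a_4 = floor((8 + 8)/1) = 16.
  m_5 = 1*16 - 8 = 8, d_5 = (79 - 8^2)/1 = 15/1 = 15: (m_5, d_5) = (m_1, d_1) = (8, 15), so from here the quotients repeat a_1, ..., a_4; the period length is 4.
So sqrt(79) = [8; (1, 7, 1, 16)] with period length k = 4.
k is even, so the fundamental solution of x^2 - 79y^2 = 1 is (p_{k-1}, q_{k-1}) = (p_3, q_3); compute convergents through index 3.
Convergents (p_i = a_i*p_{i-1} + p_{i-2}, q_i = a_i*q_{i-1} + q_{i-2} with p_{-2}=0, p_{-1}=1, q_{-2}=1, q_{-1}=0):
  i=0: a_0=8, p_0 = 8*1 + 0 = 8, q_0 = 8*0 + 1 = 1.
  i=1: a_1=1, p_1 = 1*8 + 1 = 9, q_1 = 1*1 + 0 = 1.
  i=2: a_2=7, p_2 = 7*9 + 8 = 71, q_2 = 7*1 + 1 = 8.
  i=3: a_3=1, p_3 = 1*71 + 9 = 80, q_3 = 1*8 + 1 = 9.
Check: 80^2 - 79*9^2 = 6400 - 6399 = 1, so (x, y) = (80, 9) solves the equation, and by the theorem it is the least positive solution.

(x, y) = (80, 9)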